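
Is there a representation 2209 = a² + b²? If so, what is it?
0² + 47² (a=0, b=47)

Factorization: 2209 = 47^2
By Fermat: n is sum of two squares iff every prime p ≡ 3 (mod 4) appears to even power.
All primes ≡ 3 (mod 4) appear to even power.
Search a = 0, 1, 2, … for 2209 - a² a perfect square: first hit at a = 0: 2209 - 0 = 2209 = 47².
2209 = 0² + 47² = 0 + 2209 ✓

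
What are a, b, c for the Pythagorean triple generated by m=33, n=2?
(1085, 132, 1093)

Euclid's formula: a = m² - n², b = 2mn, c = m² + n²
m = 33, n = 2
a = 33² - 2² = 1089 - 4 = 1085
b = 2 × 33 × 2 = 132
c = 33² + 2² = 1089 + 4 = 1093
Verification: 1085² + 132² = 1177225 + 17424 = 1194649 = 1093² ✓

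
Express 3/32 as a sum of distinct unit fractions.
1/11 + 1/352

Greedy algorithm:
3/32: ceiling(32/3) = 11, use 1/11
1/352: ceiling(352/1) = 352, use 1/352
Result: 3/32 = 1/11 + 1/352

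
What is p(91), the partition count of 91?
64112359

p(n) counts ways to write n as a sum of positive integers (order ignored).
Euler's pentagonal recurrence: p(k) = p(k-1) + p(k-2) - p(k-5) - p(k-7) + p(k-12) + p(k-15) - ... (offsets j(3j∓1)/2, signs ++--, p(0)=1, p(<0)=0).
DP table for k = 0..90: p(0)=1, p(1)=1, p(2)=2, p(3)=3, p(4)=5, p(5)=7, p(6)=11, p(7)=15, p(8)=22, p(9)=30, p(10)=42, p(11)=56, p(12)=77, p(13)=101, p(14)=135, p(15)=176, p(16)=231, p(17)=297, p(18)=385, p(19)=490, p(20)=627, p(21)=792, p(22)=1002, p(23)=1255, p(24)=1575, p(25)=1958, p(26)=2436, p(27)=3010, p(28)=3718, p(29)=4565, p(30)=5604, p(31)=6842, p(32)=8349, p(33)=10143, p(34)=12310, p(35)=14883, p(36)=17977, p(37)=21637, p(38)=26015, p(39)=31185, p(40)=37338, p(41)=44583, p(42)=53174, p(43)=63261, p(44)=75175, p(45)=89134, p(46)=105558, p(47)=124754, p(48)=147273, p(49)=173525, p(50)=204226, p(51)=239943, p(52)=281589, p(53)=329931, p(54)=386155, p(55)=451276, p(56)=526823, p(57)=614154, p(58)=715220, p(59)=831820, p(60)=966467, p(61)=1121505, p(62)=1300156, p(63)=1505499, p(64)=1741630, p(65)=2012558, p(66)=2323520, p(67)=2679689, p(68)=3087735, p(69)=3554345, p(70)=4087968, p(71)=4697205, p(72)=5392783, p(73)=6185689, p(74)=7089500, p(75)=8118264, p(76)=9289091, p(77)=10619863, p(78)=12132164, p(79)=13848650, p(80)=15796476, p(81)=18004327, p(82)=20506255, p(83)=23338469, p(84)=26543660, p(85)=30167357, p(86)=34262962, p(87)=38887673, p(88)=44108109, p(89)=49995925, p(90)=56634173.
Final step: p(91) = p(90) + p(89) - p(86) - p(84) + p(79) + p(76) - p(69) - p(65) + p(56) + p(51) - p(40) - p(34) + p(21) + p(14)
= 56634173 + 49995925 - 34262962 - 26543660 + 13848650 + 9289091 - 3554345 - 2012558 + 526823 + 239943 - 37338 - 12310 + 792 + 135
= 64112359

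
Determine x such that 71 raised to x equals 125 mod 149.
40

Baby-step giant-step with step n = ⌈√149⌉ = 13.
Baby steps 71^j mod 149 (j:value) for j=0..12: 0:1, 1:71, 2:124, 3:13, 4:29, 5:122, 6:20, 7:79, 8:96, 9:111, 10:133, 11:56, 12:102.
Giant-step multiplier: 71^(-13) ≡ 71^(148-13) = 71^135 ≡ 101 (mod 149).
Giant steps γ_i = 125·101^i mod 149: γ_0=125, γ_1=109, γ_2=132, γ_3=71 (in table at j=1).
x = i·n + j = 3·13 + 1 = 40.
Check: 71^40 ≡ 125 (mod 149).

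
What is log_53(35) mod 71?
53

Baby-step giant-step with step n = ⌈√71⌉ = 9.
Baby steps 53^j mod 71 (j:value) for j=0..8: 0:1, 1:53, 2:40, 3:61, 4:38, 5:26, 6:29, 7:46, 8:24.
Giant-step multiplier: 53^(-9) ≡ 53^(70-9) = 53^61 ≡ 59 (mod 71).
Giant steps γ_i = 35·59^i mod 71: γ_0=35, γ_1=6, γ_2=70, γ_3=12, γ_4=69, γ_5=24 (in table at j=8).
x = i·n + j = 5·9 + 8 = 53.
Check: 53^53 ≡ 35 (mod 71).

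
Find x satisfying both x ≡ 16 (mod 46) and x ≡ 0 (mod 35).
1120

Using Chinese Remainder Theorem:
M = 46 × 35 = 1610
M1 = 35, M2 = 46
y1 = 35^(-1) mod 46 = 25
y2 = 46^(-1) mod 35 = 16
x = (16×35×25 + 0×46×16) mod 1610 = 1120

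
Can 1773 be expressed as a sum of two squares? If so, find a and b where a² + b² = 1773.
3² + 42² (a=3, b=42)

Factorization: 1773 = 3^2 × 197
By Fermat: n is sum of two squares iff every prime p ≡ 3 (mod 4) appears to even power.
All primes ≡ 3 (mod 4) appear to even power.
Search a = 0, 1, 2, … for 1773 - a² a perfect square: first hit at a = 3: 1773 - 9 = 1764 = 42².
1773 = 3² + 42² = 9 + 1764 ✓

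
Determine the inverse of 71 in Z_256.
119

gcd(71, 256) = 1, so the inverse exists.
Extended Euclidean algorithm on (256, 71):
256 = 3 × 71 + 43  ⟹  43 = (1)·256 + (-3)·71
71 = 1 × 43 + 28  ⟹  28 = (-1)·256 + (4)·71
43 = 1 × 28 + 15  ⟹  15 = (2)·256 + (-7)·71
28 = 1 × 15 + 13  ⟹  13 = (-3)·256 + (11)·71
15 = 1 × 13 + 2  ⟹  2 = (5)·256 + (-18)·71
13 = 6 × 2 + 1  ⟹  1 = (-33)·256 + (119)·71
So (119)·71 ≡ 1 (mod 256), i.e. 71^(-1) ≡ 119 (mod 256).
Check: 71 × 119 = 8449 ≡ 1 (mod 256)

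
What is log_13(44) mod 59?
47

Baby-step giant-step with step n = ⌈√59⌉ = 8.
Baby steps 13^j mod 59 (j:value) for j=0..7: 0:1, 1:13, 2:51, 3:14, 4:5, 5:6, 6:19, 7:11.
Giant-step multiplier: 13^(-8) ≡ 13^(58-8) = 13^50 ≡ 26 (mod 59).
Giant steps γ_i = 44·26^i mod 59: γ_0=44, γ_1=23, γ_2=8, γ_3=31, γ_4=39, γ_5=11 (in table at j=7).
x = i·n + j = 5·8 + 7 = 47.
Check: 13^47 ≡ 44 (mod 59).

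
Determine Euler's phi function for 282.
92

282 = 2 × 3 × 47
φ(n) = n × ∏(1 - 1/p) for each prime p dividing n
φ(282) = 282 × (1 - 1/2) × (1 - 1/3) × (1 - 1/47) = 92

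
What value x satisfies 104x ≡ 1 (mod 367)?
60

gcd(104, 367) = 1, so the inverse exists.
Extended Euclidean algorithm on (367, 104):
367 = 3 × 104 + 55  ⟹  55 = (1)·367 + (-3)·104
104 = 1 × 55 + 49  ⟹  49 = (-1)·367 + (4)·104
55 = 1 × 49 + 6  ⟹  6 = (2)·367 + (-7)·104
49 = 8 × 6 + 1  ⟹  1 = (-17)·367 + (60)·104
So (60)·104 ≡ 1 (mod 367), i.e. 104^(-1) ≡ 60 (mod 367).
Check: 104 × 60 = 6240 ≡ 1 (mod 367)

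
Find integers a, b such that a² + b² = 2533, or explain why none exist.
18² + 47² (a=18, b=47)

Factorization: 2533 = 17 × 149
By Fermat: n is sum of two squares iff every prime p ≡ 3 (mod 4) appears to even power.
All primes ≡ 3 (mod 4) appear to even power.
Search a = 0, 1, 2, … for 2533 - a² a perfect square: first hit at a = 18: 2533 - 324 = 2209 = 47².
2533 = 18² + 47² = 324 + 2209 ✓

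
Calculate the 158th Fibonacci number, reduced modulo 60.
29

Matrix identity: Q^n = [[F_(n+1), F_n], [F_n, F_(n-1)]] with Q = [[1,1],[1,0]].
n = 158 = 10011110₂. Square-and-multiply, entries mod 60:
Q^1 = [[1,1],[1,0]]
Q^2 = (Q^1)² = [[2,1],[1,1]]
Q^4 = (Q^2)² = [[5,3],[3,2]]
Q^9 = (Q^4)²·Q = [[55,34],[34,21]]
Q^19 = (Q^9)²·Q = [[45,41],[41,4]]
Q^39 = (Q^19)²·Q = [[15,46],[46,29]]
Q^79 = (Q^39)²·Q = [[45,1],[1,44]]
Q^158 = (Q^79)² = [[46,29],[29,17]]
F_158 mod 60 = Q^158[0][1] = 29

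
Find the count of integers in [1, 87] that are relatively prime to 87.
56

87 = 3 × 29
φ(n) = n × ∏(1 - 1/p) for each prime p dividing n
φ(87) = 87 × (1 - 1/3) × (1 - 1/29) = 56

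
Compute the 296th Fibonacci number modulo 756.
21

Matrix identity: Q^n = [[F_(n+1), F_n], [F_n, F_(n-1)]] with Q = [[1,1],[1,0]].
n = 296 = 100101000₂. Square-and-multiply, entries mod 756:
Q^1 = [[1,1],[1,0]]
Q^2 = (Q^1)² = [[2,1],[1,1]]
Q^4 = (Q^2)² = [[5,3],[3,2]]
Q^9 = (Q^4)²·Q = [[55,34],[34,21]]
Q^18 = (Q^9)² = [[401,316],[316,85]]
Q^37 = (Q^18)²·Q = [[701,593],[593,108]]
Q^74 = (Q^37)² = [[110,433],[433,433]]
Q^148 = (Q^74)² = [[5,3],[3,2]]
Q^296 = (Q^148)² = [[34,21],[21,13]]
F_296 mod 756 = Q^296[0][1] = 21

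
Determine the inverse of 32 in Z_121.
87

gcd(32, 121) = 1, so the inverse exists.
Extended Euclidean algorithm on (121, 32):
121 = 3 × 32 + 25  ⟹  25 = (1)·121 + (-3)·32
32 = 1 × 25 + 7  ⟹  7 = (-1)·121 + (4)·32
25 = 3 × 7 + 4  ⟹  4 = (4)·121 + (-15)·32
7 = 1 × 4 + 3  ⟹  3 = (-5)·121 + (19)·32
4 = 1 × 3 + 1  ⟹  1 = (9)·121 + (-34)·32
So (-34)·32 ≡ 1 (mod 121), i.e. 32^(-1) ≡ -34 ≡ 87 (mod 121).
Check: 32 × 87 = 2784 ≡ 1 (mod 121)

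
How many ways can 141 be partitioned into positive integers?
16670689208

p(n) counts ways to write n as a sum of positive integers (order ignored).
Euler's pentagonal recurrence: p(k) = p(k-1) + p(k-2) - p(k-5) - p(k-7) + p(k-12) + p(k-15) - ... (offsets j(3j∓1)/2, signs ++--, p(0)=1, p(<0)=0).
DP table for k = 0..140: p(0)=1, p(1)=1, p(2)=2, p(3)=3, p(4)=5, p(5)=7, p(6)=11, p(7)=15, p(8)=22, p(9)=30, p(10)=42, p(11)=56, p(12)=77, p(13)=101, p(14)=135, p(15)=176, p(16)=231, p(17)=297, p(18)=385, p(19)=490, p(20)=627, p(21)=792, p(22)=1002, p(23)=1255, p(24)=1575, p(25)=1958, p(26)=2436, p(27)=3010, p(28)=3718, p(29)=4565, p(30)=5604, p(31)=6842, p(32)=8349, p(33)=10143, p(34)=12310, p(35)=14883, p(36)=17977, p(37)=21637, p(38)=26015, p(39)=31185, p(40)=37338, p(41)=44583, p(42)=53174, p(43)=63261, p(44)=75175, p(45)=89134, p(46)=105558, p(47)=124754, p(48)=147273, p(49)=173525, p(50)=204226, p(51)=239943, p(52)=281589, p(53)=329931, p(54)=386155, p(55)=451276, p(56)=526823, p(57)=614154, p(58)=715220, p(59)=831820, p(60)=966467, p(61)=1121505, p(62)=1300156, p(63)=1505499, p(64)=1741630, p(65)=2012558, p(66)=2323520, p(67)=2679689, p(68)=3087735, p(69)=3554345, p(70)=4087968, p(71)=4697205, p(72)=5392783, p(73)=6185689, p(74)=7089500, p(75)=8118264, p(76)=9289091, p(77)=10619863, p(78)=12132164, p(79)=13848650, p(80)=15796476, p(81)=18004327, p(82)=20506255, p(83)=23338469, p(84)=26543660, p(85)=30167357, p(86)=34262962, p(87)=38887673, p(88)=44108109, p(89)=49995925, p(90)=56634173, p(91)=64112359, p(92)=72533807, p(93)=82010177, p(94)=92669720, p(95)=104651419, p(96)=118114304, p(97)=133230930, p(98)=150198136, p(99)=169229875, p(100)=190569292, p(101)=214481126, p(102)=241265379, p(103)=271248950, p(104)=304801365, p(105)=342325709, p(106)=384276336, p(107)=431149389, p(108)=483502844, p(109)=541946240, p(110)=607163746, p(111)=679903203, p(112)=761002156, p(113)=851376628, p(114)=952050665, p(115)=1064144451, p(116)=1188908248, p(117)=1327710076, p(118)=1482074143, p(119)=1653668665, p(120)=1844349560, p(121)=2056148051, p(122)=2291320912, p(123)=2552338241, p(124)=2841940500, p(125)=3163127352, p(126)=3519222692, p(127)=3913864295, p(128)=4351078600, p(129)=4835271870, p(130)=5371315400, p(131)=5964539504, p(132)=6620830889, p(133)=7346629512, p(134)=8149040695, p(135)=9035836076, p(136)=10015581680, p(137)=11097645016, p(138)=12292341831, p(139)=13610949895, p(140)=15065878135.
Final step: p(141) = p(140) + p(139) - p(136) - p(134) + p(129) + p(126) - p(119) - p(115) + p(106) + p(101) - p(90) - p(84) + p(71) + p(64) - p(49) - p(41) + p(24) + p(15)
= 15065878135 + 13610949895 - 10015581680 - 8149040695 + 4835271870 + 3519222692 - 1653668665 - 1064144451 + 384276336 + 214481126 - 56634173 - 26543660 + 4697205 + 1741630 - 173525 - 44583 + 1575 + 176
= 16670689208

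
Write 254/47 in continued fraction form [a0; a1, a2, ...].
[5; 2, 2, 9]

Euclidean algorithm steps:
254 = 5 × 47 + 19
47 = 2 × 19 + 9
19 = 2 × 9 + 1
9 = 9 × 1 + 0
Continued fraction: [5; 2, 2, 9]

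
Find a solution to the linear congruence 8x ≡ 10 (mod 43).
x ≡ 12 (mod 43)

gcd(8, 43) = 1, which divides 10, so solutions exist.
Find 8^(-1) mod 43 by the extended Euclidean algorithm:
43 = 5 × 8 + 3  ⟹  3 = (1)·43 + (-5)·8
8 = 2 × 3 + 2  ⟹  2 = (-2)·43 + (11)·8
3 = 1 × 2 + 1  ⟹  1 = (3)·43 + (-16)·8
So (-16)·8 ≡ 1 (mod 43), i.e. 8^(-1) ≡ -16 ≡ 27 (mod 43).
x ≡ 27 × 10 = 270 ≡ 12 (mod 43).
Check: 8 × 12 = 96 ≡ 10 (mod 43).
Unique solution: x ≡ 12 (mod 43)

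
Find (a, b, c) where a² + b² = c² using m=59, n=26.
(2805, 3068, 4157)

Euclid's formula: a = m² - n², b = 2mn, c = m² + n²
m = 59, n = 26
a = 59² - 26² = 3481 - 676 = 2805
b = 2 × 59 × 26 = 3068
c = 59² + 26² = 3481 + 676 = 4157
Verification: 2805² + 3068² = 7868025 + 9412624 = 17280649 = 4157² ✓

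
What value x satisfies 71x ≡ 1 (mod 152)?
15

gcd(71, 152) = 1, so the inverse exists.
Extended Euclidean algorithm on (152, 71):
152 = 2 × 71 + 10  ⟹  10 = (1)·152 + (-2)·71
71 = 7 × 10 + 1  ⟹  1 = (-7)·152 + (15)·71
So (15)·71 ≡ 1 (mod 152), i.e. 71^(-1) ≡ 15 (mod 152).
Check: 71 × 15 = 1065 ≡ 1 (mod 152)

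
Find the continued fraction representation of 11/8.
[1; 2, 1, 2]

Euclidean algorithm steps:
11 = 1 × 8 + 3
8 = 2 × 3 + 2
3 = 1 × 2 + 1
2 = 2 × 1 + 0
Continued fraction: [1; 2, 1, 2]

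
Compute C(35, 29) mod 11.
0

Using Lucas' theorem:
Write n=35 and k=29 in base 11:
n in base 11: [3, 2]
k in base 11: [2, 7]
C(35,29) mod 11 = ∏ C(n_i, k_i) mod 11
Digit binomials (mod 11): C(3,2) = 3; C(2,7) = 0 (k_i > n_i)
Product: 3 × 0 = 0 ≡ 0 (mod 11)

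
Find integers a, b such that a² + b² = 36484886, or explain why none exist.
Not possible

Factorization: 36484886 = 2 × 37 × 79^3
By Fermat: n is sum of two squares iff every prime p ≡ 3 (mod 4) appears to even power.
Prime(s) ≡ 3 (mod 4) with odd exponent: [(79, 3)]
Therefore 36484886 cannot be expressed as a² + b².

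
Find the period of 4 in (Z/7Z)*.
3

7 is prime, so ord(4) divides φ(7) = 6.
Divisors of 6: 1, 2, 3, 6.
Repeated squaring: 4^1 ≡ 4, 4^2 ≡ 2, 4^4 ≡ 4 (mod 7).
Test 4^d mod 7 for each divisor d in increasing order:
4^1 ≡ 4
4^2 ≡ 2
4^3 = 4^2·4^1 ≡ 1  ← first divisor giving 1
The order is 3.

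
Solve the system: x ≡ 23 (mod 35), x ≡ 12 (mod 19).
373

Using Chinese Remainder Theorem:
M = 35 × 19 = 665
M1 = 19, M2 = 35
y1 = 19^(-1) mod 35 = 24
y2 = 35^(-1) mod 19 = 6
x = (23×19×24 + 12×35×6) mod 665 = 373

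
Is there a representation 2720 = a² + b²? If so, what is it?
4² + 52² (a=4, b=52)

Factorization: 2720 = 2^5 × 5 × 17
By Fermat: n is sum of two squares iff every prime p ≡ 3 (mod 4) appears to even power.
All primes ≡ 3 (mod 4) appear to even power.
Search a = 0, 1, 2, … for 2720 - a² a perfect square: first hit at a = 4: 2720 - 16 = 2704 = 52².
2720 = 4² + 52² = 16 + 2704 ✓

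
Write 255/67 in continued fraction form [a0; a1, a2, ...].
[3; 1, 4, 6, 2]

Euclidean algorithm steps:
255 = 3 × 67 + 54
67 = 1 × 54 + 13
54 = 4 × 13 + 2
13 = 6 × 2 + 1
2 = 2 × 1 + 0
Continued fraction: [3; 1, 4, 6, 2]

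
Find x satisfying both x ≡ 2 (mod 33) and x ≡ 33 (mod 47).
926

Using Chinese Remainder Theorem:
M = 33 × 47 = 1551
M1 = 47, M2 = 33
y1 = 47^(-1) mod 33 = 26
y2 = 33^(-1) mod 47 = 10
x = (2×47×26 + 33×33×10) mod 1551 = 926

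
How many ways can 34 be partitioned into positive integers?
12310

p(n) counts ways to write n as a sum of positive integers (order ignored).
Euler's pentagonal recurrence: p(k) = p(k-1) + p(k-2) - p(k-5) - p(k-7) + p(k-12) + p(k-15) - ... (offsets j(3j∓1)/2, signs ++--, p(0)=1, p(<0)=0).
DP table for k = 0..33: p(0)=1, p(1)=1, p(2)=2, p(3)=3, p(4)=5, p(5)=7, p(6)=11, p(7)=15, p(8)=22, p(9)=30, p(10)=42, p(11)=56, p(12)=77, p(13)=101, p(14)=135, p(15)=176, p(16)=231, p(17)=297, p(18)=385, p(19)=490, p(20)=627, p(21)=792, p(22)=1002, p(23)=1255, p(24)=1575, p(25)=1958, p(26)=2436, p(27)=3010, p(28)=3718, p(29)=4565, p(30)=5604, p(31)=6842, p(32)=8349, p(33)=10143.
Final step: p(34) = p(33) + p(32) - p(29) - p(27) + p(22) + p(19) - p(12) - p(8)
= 10143 + 8349 - 4565 - 3010 + 1002 + 490 - 77 - 22
= 12310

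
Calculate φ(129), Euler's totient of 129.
84

129 = 3 × 43
φ(n) = n × ∏(1 - 1/p) for each prime p dividing n
φ(129) = 129 × (1 - 1/3) × (1 - 1/43) = 84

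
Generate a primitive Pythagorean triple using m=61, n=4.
(3705, 488, 3737)

Euclid's formula: a = m² - n², b = 2mn, c = m² + n²
m = 61, n = 4
a = 61² - 4² = 3721 - 16 = 3705
b = 2 × 61 × 4 = 488
c = 61² + 4² = 3721 + 16 = 3737
Verification: 3705² + 488² = 13727025 + 238144 = 13965169 = 3737² ✓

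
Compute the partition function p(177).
522115831195

p(n) counts ways to write n as a sum of positive integers (order ignored).
Euler's pentagonal recurrence: p(k) = p(k-1) + p(k-2) - p(k-5) - p(k-7) + p(k-12) + p(k-15) - ... (offsets j(3j∓1)/2, signs ++--, p(0)=1, p(<0)=0).
DP table for k = 0..176: p(0)=1, p(1)=1, p(2)=2, p(3)=3, p(4)=5, p(5)=7, p(6)=11, p(7)=15, p(8)=22, p(9)=30, p(10)=42, p(11)=56, p(12)=77, p(13)=101, p(14)=135, p(15)=176, p(16)=231, p(17)=297, p(18)=385, p(19)=490, p(20)=627, p(21)=792, p(22)=1002, p(23)=1255, p(24)=1575, p(25)=1958, p(26)=2436, p(27)=3010, p(28)=3718, p(29)=4565, p(30)=5604, p(31)=6842, p(32)=8349, p(33)=10143, p(34)=12310, p(35)=14883, p(36)=17977, p(37)=21637, p(38)=26015, p(39)=31185, p(40)=37338, p(41)=44583, p(42)=53174, p(43)=63261, p(44)=75175, p(45)=89134, p(46)=105558, p(47)=124754, p(48)=147273, p(49)=173525, p(50)=204226, p(51)=239943, p(52)=281589, p(53)=329931, p(54)=386155, p(55)=451276, p(56)=526823, p(57)=614154, p(58)=715220, p(59)=831820, p(60)=966467, p(61)=1121505, p(62)=1300156, p(63)=1505499, p(64)=1741630, p(65)=2012558, p(66)=2323520, p(67)=2679689, p(68)=3087735, p(69)=3554345, p(70)=4087968, p(71)=4697205, p(72)=5392783, p(73)=6185689, p(74)=7089500, p(75)=8118264, p(76)=9289091, p(77)=10619863, p(78)=12132164, p(79)=13848650, p(80)=15796476, p(81)=18004327, p(82)=20506255, p(83)=23338469, p(84)=26543660, p(85)=30167357, p(86)=34262962, p(87)=38887673, p(88)=44108109, p(89)=49995925, p(90)=56634173, p(91)=64112359, p(92)=72533807, p(93)=82010177, p(94)=92669720, p(95)=104651419, p(96)=118114304, p(97)=133230930, p(98)=150198136, p(99)=169229875, p(100)=190569292, p(101)=214481126, p(102)=241265379, p(103)=271248950, p(104)=304801365, p(105)=342325709, p(106)=384276336, p(107)=431149389, p(108)=483502844, p(109)=541946240, p(110)=607163746, p(111)=679903203, p(112)=761002156, p(113)=851376628, p(114)=952050665, p(115)=1064144451, p(116)=1188908248, p(117)=1327710076, p(118)=1482074143, p(119)=1653668665, p(120)=1844349560, p(121)=2056148051, p(122)=2291320912, p(123)=2552338241, p(124)=2841940500, p(125)=3163127352, p(126)=3519222692, p(127)=3913864295, p(128)=4351078600, p(129)=4835271870, p(130)=5371315400, p(131)=5964539504, p(132)=6620830889, p(133)=7346629512, p(134)=8149040695, p(135)=9035836076, p(136)=10015581680, p(137)=11097645016, p(138)=12292341831, p(139)=13610949895, p(140)=15065878135, p(141)=16670689208, p(142)=18440293320, p(143)=20390982757, p(144)=22540654445, p(145)=24908858009, p(146)=27517052599, p(147)=30388671978, p(148)=33549419497, p(149)=37027355200, p(150)=40853235313, p(151)=45060624582, p(152)=49686288421, p(153)=54770336324, p(154)=60356673280, p(155)=66493182097, p(156)=73232243759, p(157)=80630964769, p(158)=88751778802, p(159)=97662728555, p(160)=107438159466, p(161)=118159068427, p(162)=129913904637, p(163)=142798995930, p(164)=156919475295, p(165)=172389800255, p(166)=189334822579, p(167)=207890420102, p(168)=228204732751, p(169)=250438925115, p(170)=274768617130, p(171)=301384802048, p(172)=330495499613, p(173)=362326859895, p(174)=397125074750, p(175)=435157697830, p(176)=476715857290.
Final step: p(177) = p(176) + p(175) - p(172) - p(170) + p(165) + p(162) - p(155) - p(151) + p(142) + p(137) - p(126) - p(120) + p(107) + p(100) - p(85) - p(77) + p(60) + p(51) - p(32) - p(22) + p(1)
= 476715857290 + 435157697830 - 330495499613 - 274768617130 + 172389800255 + 129913904637 - 66493182097 - 45060624582 + 18440293320 + 11097645016 - 3519222692 - 1844349560 + 431149389 + 190569292 - 30167357 - 10619863 + 966467 + 239943 - 8349 - 1002 + 1
= 522115831195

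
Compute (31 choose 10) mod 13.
0

Using Lucas' theorem:
Write n=31 and k=10 in base 13:
n in base 13: [2, 5]
k in base 13: [0, 10]
C(31,10) mod 13 = ∏ C(n_i, k_i) mod 13
Digit binomials (mod 13): C(2,0) = 1; C(5,10) = 0 (k_i > n_i)
Product: 1 × 0 = 0 ≡ 0 (mod 13)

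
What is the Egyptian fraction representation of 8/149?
1/19 + 1/944 + 1/2672464

Greedy algorithm:
8/149: ceiling(149/8) = 19, use 1/19
3/2831: ceiling(2831/3) = 944, use 1/944
1/2672464: ceiling(2672464/1) = 2672464, use 1/2672464
Result: 8/149 = 1/19 + 1/944 + 1/2672464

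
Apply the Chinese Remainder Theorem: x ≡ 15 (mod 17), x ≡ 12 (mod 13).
168

Using Chinese Remainder Theorem:
M = 17 × 13 = 221
M1 = 13, M2 = 17
y1 = 13^(-1) mod 17 = 4
y2 = 17^(-1) mod 13 = 10
x = (15×13×4 + 12×17×10) mod 221 = 168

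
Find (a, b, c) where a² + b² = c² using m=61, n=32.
(2697, 3904, 4745)

Euclid's formula: a = m² - n², b = 2mn, c = m² + n²
m = 61, n = 32
a = 61² - 32² = 3721 - 1024 = 2697
b = 2 × 61 × 32 = 3904
c = 61² + 32² = 3721 + 1024 = 4745
Verification: 2697² + 3904² = 7273809 + 15241216 = 22515025 = 4745² ✓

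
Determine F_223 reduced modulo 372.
109

Matrix identity: Q^n = [[F_(n+1), F_n], [F_n, F_(n-1)]] with Q = [[1,1],[1,0]].
n = 223 = 11011111₂. Square-and-multiply, entries mod 372:
Q^1 = [[1,1],[1,0]]
Q^3 = (Q^1)²·Q = [[3,2],[2,1]]
Q^6 = (Q^3)² = [[13,8],[8,5]]
Q^13 = (Q^6)²·Q = [[5,233],[233,144]]
Q^27 = (Q^13)²·Q = [[123,2],[2,121]]
Q^55 = (Q^27)²·Q = [[369,253],[253,116]]
Q^111 = (Q^55)²·Q = [[351,34],[34,317]]
Q^223 = (Q^111)²·Q = [[129,109],[109,20]]
F_223 mod 372 = Q^223[0][1] = 109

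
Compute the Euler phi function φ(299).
264

299 = 13 × 23
φ(n) = n × ∏(1 - 1/p) for each prime p dividing n
φ(299) = 299 × (1 - 1/13) × (1 - 1/23) = 264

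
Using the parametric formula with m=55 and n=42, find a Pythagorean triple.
(1261, 4620, 4789)

Euclid's formula: a = m² - n², b = 2mn, c = m² + n²
m = 55, n = 42
a = 55² - 42² = 3025 - 1764 = 1261
b = 2 × 55 × 42 = 4620
c = 55² + 42² = 3025 + 1764 = 4789
Verification: 1261² + 4620² = 1590121 + 21344400 = 22934521 = 4789² ✓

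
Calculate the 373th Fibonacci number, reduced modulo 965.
803

Matrix identity: Q^n = [[F_(n+1), F_n], [F_n, F_(n-1)]] with Q = [[1,1],[1,0]].
n = 373 = 101110101₂. Square-and-multiply, entries mod 965:
Q^1 = [[1,1],[1,0]]
Q^2 = (Q^1)² = [[2,1],[1,1]]
Q^5 = (Q^2)²·Q = [[8,5],[5,3]]
Q^11 = (Q^5)²·Q = [[144,89],[89,55]]
Q^23 = (Q^11)²·Q = [[48,672],[672,341]]
Q^46 = (Q^23)² = [[338,858],[858,445]]
Q^93 = (Q^46)²·Q = [[417,243],[243,174]]
Q^186 = (Q^93)² = [[373,793],[793,545]]
Q^373 = (Q^186)²·Q = [[202,803],[803,364]]
F_373 mod 965 = Q^373[0][1] = 803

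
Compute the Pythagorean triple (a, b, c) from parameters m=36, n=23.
(767, 1656, 1825)

Euclid's formula: a = m² - n², b = 2mn, c = m² + n²
m = 36, n = 23
a = 36² - 23² = 1296 - 529 = 767
b = 2 × 36 × 23 = 1656
c = 36² + 23² = 1296 + 529 = 1825
Verification: 767² + 1656² = 588289 + 2742336 = 3330625 = 1825² ✓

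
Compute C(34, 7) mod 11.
0

Using Lucas' theorem:
Write n=34 and k=7 in base 11:
n in base 11: [3, 1]
k in base 11: [0, 7]
C(34,7) mod 11 = ∏ C(n_i, k_i) mod 11
Digit binomials (mod 11): C(3,0) = 1; C(1,7) = 0 (k_i > n_i)
Product: 1 × 0 = 0 ≡ 0 (mod 11)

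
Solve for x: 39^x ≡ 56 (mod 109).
29

Baby-step giant-step with step n = ⌈√109⌉ = 11.
Baby steps 39^j mod 109 (j:value) for j=0..10: 0:1, 1:39, 2:104, 3:23, 4:25, 5:103, 6:93, 7:30, 8:80, 9:68, 10:36.
Giant-step multiplier: 39^(-11) ≡ 39^(108-11) = 39^97 ≡ 67 (mod 109).
Giant steps γ_i = 56·67^i mod 109: γ_0=56, γ_1=46, γ_2=30 (in table at j=7).
x = i·n + j = 2·11 + 7 = 29.
Check: 39^29 ≡ 56 (mod 109).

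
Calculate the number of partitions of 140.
15065878135

p(n) counts ways to write n as a sum of positive integers (order ignored).
Euler's pentagonal recurrence: p(k) = p(k-1) + p(k-2) - p(k-5) - p(k-7) + p(k-12) + p(k-15) - ... (offsets j(3j∓1)/2, signs ++--, p(0)=1, p(<0)=0).
DP table for k = 0..139: p(0)=1, p(1)=1, p(2)=2, p(3)=3, p(4)=5, p(5)=7, p(6)=11, p(7)=15, p(8)=22, p(9)=30, p(10)=42, p(11)=56, p(12)=77, p(13)=101, p(14)=135, p(15)=176, p(16)=231, p(17)=297, p(18)=385, p(19)=490, p(20)=627, p(21)=792, p(22)=1002, p(23)=1255, p(24)=1575, p(25)=1958, p(26)=2436, p(27)=3010, p(28)=3718, p(29)=4565, p(30)=5604, p(31)=6842, p(32)=8349, p(33)=10143, p(34)=12310, p(35)=14883, p(36)=17977, p(37)=21637, p(38)=26015, p(39)=31185, p(40)=37338, p(41)=44583, p(42)=53174, p(43)=63261, p(44)=75175, p(45)=89134, p(46)=105558, p(47)=124754, p(48)=147273, p(49)=173525, p(50)=204226, p(51)=239943, p(52)=281589, p(53)=329931, p(54)=386155, p(55)=451276, p(56)=526823, p(57)=614154, p(58)=715220, p(59)=831820, p(60)=966467, p(61)=1121505, p(62)=1300156, p(63)=1505499, p(64)=1741630, p(65)=2012558, p(66)=2323520, p(67)=2679689, p(68)=3087735, p(69)=3554345, p(70)=4087968, p(71)=4697205, p(72)=5392783, p(73)=6185689, p(74)=7089500, p(75)=8118264, p(76)=9289091, p(77)=10619863, p(78)=12132164, p(79)=13848650, p(80)=15796476, p(81)=18004327, p(82)=20506255, p(83)=23338469, p(84)=26543660, p(85)=30167357, p(86)=34262962, p(87)=38887673, p(88)=44108109, p(89)=49995925, p(90)=56634173, p(91)=64112359, p(92)=72533807, p(93)=82010177, p(94)=92669720, p(95)=104651419, p(96)=118114304, p(97)=133230930, p(98)=150198136, p(99)=169229875, p(100)=190569292, p(101)=214481126, p(102)=241265379, p(103)=271248950, p(104)=304801365, p(105)=342325709, p(106)=384276336, p(107)=431149389, p(108)=483502844, p(109)=541946240, p(110)=607163746, p(111)=679903203, p(112)=761002156, p(113)=851376628, p(114)=952050665, p(115)=1064144451, p(116)=1188908248, p(117)=1327710076, p(118)=1482074143, p(119)=1653668665, p(120)=1844349560, p(121)=2056148051, p(122)=2291320912, p(123)=2552338241, p(124)=2841940500, p(125)=3163127352, p(126)=3519222692, p(127)=3913864295, p(128)=4351078600, p(129)=4835271870, p(130)=5371315400, p(131)=5964539504, p(132)=6620830889, p(133)=7346629512, p(134)=8149040695, p(135)=9035836076, p(136)=10015581680, p(137)=11097645016, p(138)=12292341831, p(139)=13610949895.
Final step: p(140) = p(139) + p(138) - p(135) - p(133) + p(128) + p(125) - p(118) - p(114) + p(105) + p(100) - p(89) - p(83) + p(70) + p(63) - p(48) - p(40) + p(23) + p(14)
= 13610949895 + 12292341831 - 9035836076 - 7346629512 + 4351078600 + 3163127352 - 1482074143 - 952050665 + 342325709 + 190569292 - 49995925 - 23338469 + 4087968 + 1505499 - 147273 - 37338 + 1255 + 135
= 15065878135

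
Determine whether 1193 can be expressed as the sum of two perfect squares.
13² + 32² (a=13, b=32)

Factorization: 1193 = 1193
By Fermat: n is sum of two squares iff every prime p ≡ 3 (mod 4) appears to even power.
All primes ≡ 3 (mod 4) appear to even power.
Search a = 0, 1, 2, … for 1193 - a² a perfect square: first hit at a = 13: 1193 - 169 = 1024 = 32².
1193 = 13² + 32² = 169 + 1024 ✓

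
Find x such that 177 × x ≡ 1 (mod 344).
241

gcd(177, 344) = 1, so the inverse exists.
Extended Euclidean algorithm on (344, 177):
344 = 1 × 177 + 167  ⟹  167 = (1)·344 + (-1)·177
177 = 1 × 167 + 10  ⟹  10 = (-1)·344 + (2)·177
167 = 16 × 10 + 7  ⟹  7 = (17)·344 + (-33)·177
10 = 1 × 7 + 3  ⟹  3 = (-18)·344 + (35)·177
7 = 2 × 3 + 1  ⟹  1 = (53)·344 + (-103)·177
So (-103)·177 ≡ 1 (mod 344), i.e. 177^(-1) ≡ -103 ≡ 241 (mod 344).
Check: 177 × 241 = 42657 ≡ 1 (mod 344)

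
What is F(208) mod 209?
131

Matrix identity: Q^n = [[F_(n+1), F_n], [F_n, F_(n-1)]] with Q = [[1,1],[1,0]].
n = 208 = 11010000₂. Square-and-multiply, entries mod 209:
Q^1 = [[1,1],[1,0]]
Q^3 = (Q^1)²·Q = [[3,2],[2,1]]
Q^6 = (Q^3)² = [[13,8],[8,5]]
Q^13 = (Q^6)²·Q = [[168,24],[24,144]]
Q^26 = (Q^13)² = [[167,173],[173,203]]
Q^52 = (Q^26)² = [[134,56],[56,78]]
Q^104 = (Q^52)² = [[192,168],[168,24]]
Q^208 = (Q^104)² = [[89,131],[131,167]]
F_208 mod 209 = Q^208[0][1] = 131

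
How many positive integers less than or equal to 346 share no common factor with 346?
172

346 = 2 × 173
φ(n) = n × ∏(1 - 1/p) for each prime p dividing n
φ(346) = 346 × (1 - 1/2) × (1 - 1/173) = 172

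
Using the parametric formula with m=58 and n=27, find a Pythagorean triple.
(2635, 3132, 4093)

Euclid's formula: a = m² - n², b = 2mn, c = m² + n²
m = 58, n = 27
a = 58² - 27² = 3364 - 729 = 2635
b = 2 × 58 × 27 = 3132
c = 58² + 27² = 3364 + 729 = 4093
Verification: 2635² + 3132² = 6943225 + 9809424 = 16752649 = 4093² ✓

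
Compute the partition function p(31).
6842

p(n) counts ways to write n as a sum of positive integers (order ignored).
Euler's pentagonal recurrence: p(k) = p(k-1) + p(k-2) - p(k-5) - p(k-7) + p(k-12) + p(k-15) - ... (offsets j(3j∓1)/2, signs ++--, p(0)=1, p(<0)=0).
DP table for k = 0..30: p(0)=1, p(1)=1, p(2)=2, p(3)=3, p(4)=5, p(5)=7, p(6)=11, p(7)=15, p(8)=22, p(9)=30, p(10)=42, p(11)=56, p(12)=77, p(13)=101, p(14)=135, p(15)=176, p(16)=231, p(17)=297, p(18)=385, p(19)=490, p(20)=627, p(21)=792, p(22)=1002, p(23)=1255, p(24)=1575, p(25)=1958, p(26)=2436, p(27)=3010, p(28)=3718, p(29)=4565, p(30)=5604.
Final step: p(31) = p(30) + p(29) - p(26) - p(24) + p(19) + p(16) - p(9) - p(5)
= 5604 + 4565 - 2436 - 1575 + 490 + 231 - 30 - 7
= 6842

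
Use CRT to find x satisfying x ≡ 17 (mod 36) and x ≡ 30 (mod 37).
881

Using Chinese Remainder Theorem:
M = 36 × 37 = 1332
M1 = 37, M2 = 36
y1 = 37^(-1) mod 36 = 1
y2 = 36^(-1) mod 37 = 36
x = (17×37×1 + 30×36×36) mod 1332 = 881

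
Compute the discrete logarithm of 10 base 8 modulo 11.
5

Baby-step giant-step with step n = ⌈√11⌉ = 4.
Baby steps 8^j mod 11 (j:value) for j=0..3: 0:1, 1:8, 2:9, 3:6.
Giant-step multiplier: 8^(-4) ≡ 8^(10-4) = 8^6 ≡ 3 (mod 11).
Giant steps γ_i = 10·3^i mod 11: γ_0=10, γ_1=8 (in table at j=1).
x = i·n + j = 1·4 + 1 = 5.
Check: 8^5 ≡ 10 (mod 11).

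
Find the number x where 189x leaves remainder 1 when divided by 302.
155

gcd(189, 302) = 1, so the inverse exists.
Extended Euclidean algorithm on (302, 189):
302 = 1 × 189 + 113  ⟹  113 = (1)·302 + (-1)·189
189 = 1 × 113 + 76  ⟹  76 = (-1)·302 + (2)·189
113 = 1 × 76 + 37  ⟹  37 = (2)·302 + (-3)·189
76 = 2 × 37 + 2  ⟹  2 = (-5)·302 + (8)·189
37 = 18 × 2 + 1  ⟹  1 = (92)·302 + (-147)·189
So (-147)·189 ≡ 1 (mod 302), i.e. 189^(-1) ≡ -147 ≡ 155 (mod 302).
Check: 189 × 155 = 29295 ≡ 1 (mod 302)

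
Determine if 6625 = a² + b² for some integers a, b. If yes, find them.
8² + 81² (a=8, b=81)

Factorization: 6625 = 5^3 × 53
By Fermat: n is sum of two squares iff every prime p ≡ 3 (mod 4) appears to even power.
All primes ≡ 3 (mod 4) appear to even power.
Search a = 0, 1, 2, … for 6625 - a² a perfect square: first hit at a = 8: 6625 - 64 = 6561 = 81².
6625 = 8² + 81² = 64 + 6561 ✓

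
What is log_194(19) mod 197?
42

Baby-step giant-step with step n = ⌈√197⌉ = 15.
Baby steps 194^j mod 197 (j:value) for j=0..14: 0:1, 1:194, 2:9, 3:170, 4:81, 5:151, 6:138, 7:177, 8:60, 9:17, 10:146, 11:153, 12:132, 13:195, 14:6.
Giant-step multiplier: 194^(-15) ≡ 194^(196-15) = 194^181 ≡ 186 (mod 197).
Giant steps γ_i = 19·186^i mod 197: γ_0=19, γ_1=185, γ_2=132 (in table at j=12).
x = i·n + j = 2·15 + 12 = 42.
Check: 194^42 ≡ 19 (mod 197).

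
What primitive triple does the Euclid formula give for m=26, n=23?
(147, 1196, 1205)

Euclid's formula: a = m² - n², b = 2mn, c = m² + n²
m = 26, n = 23
a = 26² - 23² = 676 - 529 = 147
b = 2 × 26 × 23 = 1196
c = 26² + 23² = 676 + 529 = 1205
Verification: 147² + 1196² = 21609 + 1430416 = 1452025 = 1205² ✓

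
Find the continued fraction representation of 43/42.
[1; 42]

Euclidean algorithm steps:
43 = 1 × 42 + 1
42 = 42 × 1 + 0
Continued fraction: [1; 42]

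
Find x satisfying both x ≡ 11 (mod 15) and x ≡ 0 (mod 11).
11

Using Chinese Remainder Theorem:
M = 15 × 11 = 165
M1 = 11, M2 = 15
y1 = 11^(-1) mod 15 = 11
y2 = 15^(-1) mod 11 = 3
x = (11×11×11 + 0×15×3) mod 165 = 11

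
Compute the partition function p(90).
56634173

p(n) counts ways to write n as a sum of positive integers (order ignored).
Euler's pentagonal recurrence: p(k) = p(k-1) + p(k-2) - p(k-5) - p(k-7) + p(k-12) + p(k-15) - ... (offsets j(3j∓1)/2, signs ++--, p(0)=1, p(<0)=0).
DP table for k = 0..89: p(0)=1, p(1)=1, p(2)=2, p(3)=3, p(4)=5, p(5)=7, p(6)=11, p(7)=15, p(8)=22, p(9)=30, p(10)=42, p(11)=56, p(12)=77, p(13)=101, p(14)=135, p(15)=176, p(16)=231, p(17)=297, p(18)=385, p(19)=490, p(20)=627, p(21)=792, p(22)=1002, p(23)=1255, p(24)=1575, p(25)=1958, p(26)=2436, p(27)=3010, p(28)=3718, p(29)=4565, p(30)=5604, p(31)=6842, p(32)=8349, p(33)=10143, p(34)=12310, p(35)=14883, p(36)=17977, p(37)=21637, p(38)=26015, p(39)=31185, p(40)=37338, p(41)=44583, p(42)=53174, p(43)=63261, p(44)=75175, p(45)=89134, p(46)=105558, p(47)=124754, p(48)=147273, p(49)=173525, p(50)=204226, p(51)=239943, p(52)=281589, p(53)=329931, p(54)=386155, p(55)=451276, p(56)=526823, p(57)=614154, p(58)=715220, p(59)=831820, p(60)=966467, p(61)=1121505, p(62)=1300156, p(63)=1505499, p(64)=1741630, p(65)=2012558, p(66)=2323520, p(67)=2679689, p(68)=3087735, p(69)=3554345, p(70)=4087968, p(71)=4697205, p(72)=5392783, p(73)=6185689, p(74)=7089500, p(75)=8118264, p(76)=9289091, p(77)=10619863, p(78)=12132164, p(79)=13848650, p(80)=15796476, p(81)=18004327, p(82)=20506255, p(83)=23338469, p(84)=26543660, p(85)=30167357, p(86)=34262962, p(87)=38887673, p(88)=44108109, p(89)=49995925.
Final step: p(90) = p(89) + p(88) - p(85) - p(83) + p(78) + p(75) - p(68) - p(64) + p(55) + p(50) - p(39) - p(33) + p(20) + p(13)
= 49995925 + 44108109 - 30167357 - 23338469 + 12132164 + 8118264 - 3087735 - 1741630 + 451276 + 204226 - 31185 - 10143 + 627 + 101
= 56634173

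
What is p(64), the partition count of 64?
1741630

p(n) counts ways to write n as a sum of positive integers (order ignored).
Euler's pentagonal recurrence: p(k) = p(k-1) + p(k-2) - p(k-5) - p(k-7) + p(k-12) + p(k-15) - ... (offsets j(3j∓1)/2, signs ++--, p(0)=1, p(<0)=0).
DP table for k = 0..63: p(0)=1, p(1)=1, p(2)=2, p(3)=3, p(4)=5, p(5)=7, p(6)=11, p(7)=15, p(8)=22, p(9)=30, p(10)=42, p(11)=56, p(12)=77, p(13)=101, p(14)=135, p(15)=176, p(16)=231, p(17)=297, p(18)=385, p(19)=490, p(20)=627, p(21)=792, p(22)=1002, p(23)=1255, p(24)=1575, p(25)=1958, p(26)=2436, p(27)=3010, p(28)=3718, p(29)=4565, p(30)=5604, p(31)=6842, p(32)=8349, p(33)=10143, p(34)=12310, p(35)=14883, p(36)=17977, p(37)=21637, p(38)=26015, p(39)=31185, p(40)=37338, p(41)=44583, p(42)=53174, p(43)=63261, p(44)=75175, p(45)=89134, p(46)=105558, p(47)=124754, p(48)=147273, p(49)=173525, p(50)=204226, p(51)=239943, p(52)=281589, p(53)=329931, p(54)=386155, p(55)=451276, p(56)=526823, p(57)=614154, p(58)=715220, p(59)=831820, p(60)=966467, p(61)=1121505, p(62)=1300156, p(63)=1505499.
Final step: p(64) = p(63) + p(62) - p(59) - p(57) + p(52) + p(49) - p(42) - p(38) + p(29) + p(24) - p(13) - p(7)
= 1505499 + 1300156 - 831820 - 614154 + 281589 + 173525 - 53174 - 26015 + 4565 + 1575 - 101 - 15
= 1741630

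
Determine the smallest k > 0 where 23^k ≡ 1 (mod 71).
14

71 is prime, so ord(23) divides φ(71) = 70.
Divisors of 70: 1, 2, 5, 7, 10, 14, 35, 70.
Repeated squaring: 23^1 ≡ 23, 23^2 ≡ 32, 23^4 ≡ 30, 23^8 ≡ 48, 23^16 ≡ 32, 23^32 ≡ 30, 23^64 ≡ 48 (mod 71).
Test 23^d mod 71 for each divisor d in increasing order:
23^1 ≡ 23
23^2 ≡ 32
23^5 = 23^4·23^1 ≡ 51
23^7 = 23^4·23^2·23^1 ≡ 70
23^10 = 23^8·23^2 ≡ 45
23^14 = 23^8·23^4·23^2 ≡ 1  ← first divisor giving 1
The order is 14.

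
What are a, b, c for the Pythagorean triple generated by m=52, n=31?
(1743, 3224, 3665)

Euclid's formula: a = m² - n², b = 2mn, c = m² + n²
m = 52, n = 31
a = 52² - 31² = 2704 - 961 = 1743
b = 2 × 52 × 31 = 3224
c = 52² + 31² = 2704 + 961 = 3665
Verification: 1743² + 3224² = 3038049 + 10394176 = 13432225 = 3665² ✓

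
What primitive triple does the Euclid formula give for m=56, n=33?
(2047, 3696, 4225)

Euclid's formula: a = m² - n², b = 2mn, c = m² + n²
m = 56, n = 33
a = 56² - 33² = 3136 - 1089 = 2047
b = 2 × 56 × 33 = 3696
c = 56² + 33² = 3136 + 1089 = 4225
Verification: 2047² + 3696² = 4190209 + 13660416 = 17850625 = 4225² ✓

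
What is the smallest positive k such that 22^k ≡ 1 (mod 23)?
2

23 is prime, so ord(22) divides φ(23) = 22.
Divisors of 22: 1, 2, 11, 22.
Repeated squaring: 22^1 ≡ 22, 22^2 ≡ 1, 22^4 ≡ 1, 22^8 ≡ 1, 22^16 ≡ 1 (mod 23).
Test 22^d mod 23 for each divisor d in increasing order:
22^1 ≡ 22
22^2 ≡ 1  ← first divisor giving 1
The order is 2.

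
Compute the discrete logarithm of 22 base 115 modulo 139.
19

Baby-step giant-step with step n = ⌈√139⌉ = 12.
Baby steps 115^j mod 139 (j:value) for j=0..11: 0:1, 1:115, 2:20, 3:76, 4:122, 5:130, 6:77, 7:98, 8:11, 9:14, 10:81, 11:2.
Giant-step multiplier: 115^(-12) ≡ 115^(138-12) = 115^126 ≡ 55 (mod 139).
Giant steps γ_i = 22·55^i mod 139: γ_0=22, γ_1=98 (in table at j=7).
x = i·n + j = 1·12 + 7 = 19.
Check: 115^19 ≡ 22 (mod 139).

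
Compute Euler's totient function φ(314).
156

314 = 2 × 157
φ(n) = n × ∏(1 - 1/p) for each prime p dividing n
φ(314) = 314 × (1 - 1/2) × (1 - 1/157) = 156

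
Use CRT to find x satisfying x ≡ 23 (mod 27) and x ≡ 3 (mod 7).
185

Using Chinese Remainder Theorem:
M = 27 × 7 = 189
M1 = 7, M2 = 27
y1 = 7^(-1) mod 27 = 4
y2 = 27^(-1) mod 7 = 6
x = (23×7×4 + 3×27×6) mod 189 = 185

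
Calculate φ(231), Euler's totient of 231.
120

231 = 3 × 7 × 11
φ(n) = n × ∏(1 - 1/p) for each prime p dividing n
φ(231) = 231 × (1 - 1/3) × (1 - 1/7) × (1 - 1/11) = 120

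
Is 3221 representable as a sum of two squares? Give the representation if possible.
14² + 55² (a=14, b=55)

Factorization: 3221 = 3221
By Fermat: n is sum of two squares iff every prime p ≡ 3 (mod 4) appears to even power.
All primes ≡ 3 (mod 4) appear to even power.
Search a = 0, 1, 2, … for 3221 - a² a perfect square: first hit at a = 14: 3221 - 196 = 3025 = 55².
3221 = 14² + 55² = 196 + 3025 ✓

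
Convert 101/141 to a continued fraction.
[0; 1, 2, 1, 1, 9, 2]

Euclidean algorithm steps:
101 = 0 × 141 + 101
141 = 1 × 101 + 40
101 = 2 × 40 + 21
40 = 1 × 21 + 19
21 = 1 × 19 + 2
19 = 9 × 2 + 1
2 = 2 × 1 + 0
Continued fraction: [0; 1, 2, 1, 1, 9, 2]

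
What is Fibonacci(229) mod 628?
117

Matrix identity: Q^n = [[F_(n+1), F_n], [F_n, F_(n-1)]] with Q = [[1,1],[1,0]].
n = 229 = 11100101₂. Square-and-multiply, entries mod 628:
Q^1 = [[1,1],[1,0]]
Q^3 = (Q^1)²·Q = [[3,2],[2,1]]
Q^7 = (Q^3)²·Q = [[21,13],[13,8]]
Q^14 = (Q^7)² = [[610,377],[377,233]]
Q^28 = (Q^14)² = [[525,43],[43,482]]
Q^57 = (Q^28)²·Q = [[495,526],[526,597]]
Q^114 = (Q^57)² = [[461,400],[400,61]]
Q^229 = (Q^114)²·Q = [[421,117],[117,304]]
F_229 mod 628 = Q^229[0][1] = 117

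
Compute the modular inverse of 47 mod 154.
59

gcd(47, 154) = 1, so the inverse exists.
Extended Euclidean algorithm on (154, 47):
154 = 3 × 47 + 13  ⟹  13 = (1)·154 + (-3)·47
47 = 3 × 13 + 8  ⟹  8 = (-3)·154 + (10)·47
13 = 1 × 8 + 5  ⟹  5 = (4)·154 + (-13)·47
8 = 1 × 5 + 3  ⟹  3 = (-7)·154 + (23)·47
5 = 1 × 3 + 2  ⟹  2 = (11)·154 + (-36)·47
3 = 1 × 2 + 1  ⟹  1 = (-18)·154 + (59)·47
So (59)·47 ≡ 1 (mod 154), i.e. 47^(-1) ≡ 59 (mod 154).
Check: 47 × 59 = 2773 ≡ 1 (mod 154)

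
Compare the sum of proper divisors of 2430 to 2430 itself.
abundant

Proper divisors of 2430: sum = 1 + 2 + 3 + 5 + 6 + 9 + 10 + 15 + ... + 405 + 486 + 810 + 1215 (23 divisors) = 4122
Since 4122 > 2430, 2430 is abundant.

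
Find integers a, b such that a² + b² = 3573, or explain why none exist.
18² + 57² (a=18, b=57)

Factorization: 3573 = 3^2 × 397
By Fermat: n is sum of two squares iff every prime p ≡ 3 (mod 4) appears to even power.
All primes ≡ 3 (mod 4) appear to even power.
Search a = 0, 1, 2, … for 3573 - a² a perfect square: first hit at a = 18: 3573 - 324 = 3249 = 57².
3573 = 18² + 57² = 324 + 3249 ✓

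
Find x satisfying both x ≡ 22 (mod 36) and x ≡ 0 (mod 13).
130

Using Chinese Remainder Theorem:
M = 36 × 13 = 468
M1 = 13, M2 = 36
y1 = 13^(-1) mod 36 = 25
y2 = 36^(-1) mod 13 = 4
x = (22×13×25 + 0×36×4) mod 468 = 130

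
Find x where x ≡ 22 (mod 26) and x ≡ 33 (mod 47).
1114

Using Chinese Remainder Theorem:
M = 26 × 47 = 1222
M1 = 47, M2 = 26
y1 = 47^(-1) mod 26 = 5
y2 = 26^(-1) mod 47 = 38
x = (22×47×5 + 33×26×38) mod 1222 = 1114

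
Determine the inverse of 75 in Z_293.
168

gcd(75, 293) = 1, so the inverse exists.
Extended Euclidean algorithm on (293, 75):
293 = 3 × 75 + 68  ⟹  68 = (1)·293 + (-3)·75
75 = 1 × 68 + 7  ⟹  7 = (-1)·293 + (4)·75
68 = 9 × 7 + 5  ⟹  5 = (10)·293 + (-39)·75
7 = 1 × 5 + 2  ⟹  2 = (-11)·293 + (43)·75
5 = 2 × 2 + 1  ⟹  1 = (32)·293 + (-125)·75
So (-125)·75 ≡ 1 (mod 293), i.e. 75^(-1) ≡ -125 ≡ 168 (mod 293).
Check: 75 × 168 = 12600 ≡ 1 (mod 293)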